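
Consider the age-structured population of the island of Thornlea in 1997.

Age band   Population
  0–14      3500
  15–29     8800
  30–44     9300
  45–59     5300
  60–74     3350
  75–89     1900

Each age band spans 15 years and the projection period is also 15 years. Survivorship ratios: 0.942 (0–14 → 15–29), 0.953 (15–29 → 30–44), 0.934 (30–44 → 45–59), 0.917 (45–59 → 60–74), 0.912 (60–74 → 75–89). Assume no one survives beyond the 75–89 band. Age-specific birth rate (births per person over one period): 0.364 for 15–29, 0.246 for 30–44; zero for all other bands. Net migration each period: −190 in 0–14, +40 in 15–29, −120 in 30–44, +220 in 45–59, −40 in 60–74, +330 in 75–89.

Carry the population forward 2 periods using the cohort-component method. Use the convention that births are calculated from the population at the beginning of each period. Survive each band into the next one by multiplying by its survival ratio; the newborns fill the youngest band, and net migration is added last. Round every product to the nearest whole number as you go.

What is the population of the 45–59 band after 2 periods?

7940

— Period 1 —
Births: 8800 × 0.364 = 3203, 9300 × 0.246 = 2288 → 5491
15–29: 3500 × 0.942 = 3297
30–44: 8800 × 0.953 = 8386
45–59: 9300 × 0.934 = 8686
60–74: 5300 × 0.917 = 4860
75–89: 3350 × 0.912 = 3055
Net migration: 0–14 − 190 → 5301; 15–29 + 40 → 3337; 30–44 − 120 → 8266; 45–59 + 220 → 8906; 60–74 − 40 → 4820; 75–89 + 330 → 3385
Giving 5301 / 3337 / 8266 / 8906 / 4820 / 3385.
— Period 2 —
Births: 3337 × 0.364 = 1215, 8266 × 0.246 = 2033 → 3248
15–29: 5301 × 0.942 = 4994
30–44: 3337 × 0.953 = 3180
45–59: 8266 × 0.934 = 7720
60–74: 8906 × 0.917 = 8167
75–89: 4820 × 0.912 = 4396
Net migration: 0–14 − 190 → 3058; 15–29 + 40 → 5034; 30–44 − 120 → 3060; 45–59 + 220 → 7940; 60–74 − 40 → 8127; 75–89 + 330 → 4726
Giving 3058 / 5034 / 3060 / 7940 / 8127 / 4726.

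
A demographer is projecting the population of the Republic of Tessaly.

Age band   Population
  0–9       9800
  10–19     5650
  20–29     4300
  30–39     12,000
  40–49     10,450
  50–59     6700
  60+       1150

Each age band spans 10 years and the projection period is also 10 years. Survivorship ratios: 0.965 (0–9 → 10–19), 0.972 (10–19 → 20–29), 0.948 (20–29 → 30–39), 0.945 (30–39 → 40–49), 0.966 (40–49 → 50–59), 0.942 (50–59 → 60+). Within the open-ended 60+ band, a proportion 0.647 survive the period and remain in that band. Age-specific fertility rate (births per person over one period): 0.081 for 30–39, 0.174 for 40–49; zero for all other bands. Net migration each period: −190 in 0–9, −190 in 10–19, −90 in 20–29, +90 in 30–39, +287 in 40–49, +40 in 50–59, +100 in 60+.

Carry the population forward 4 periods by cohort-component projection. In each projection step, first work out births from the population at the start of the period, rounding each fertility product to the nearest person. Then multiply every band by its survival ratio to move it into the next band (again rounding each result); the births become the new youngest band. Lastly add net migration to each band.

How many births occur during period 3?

Let band 1 be 0–9 through band 7 = 60+.
[period 1]
Births: 12000 * 0.081 = 972 ; 10450 * 0.174 = 1818 → total 2790
Band 2: 9800 * 0.965 = 9457
Band 3: 5650 * 0.972 = 5492
Band 4: 4300 * 0.948 = 4076
Band 5: 12000 * 0.945 = 11340
Band 6: 10450 * 0.966 = 10095
Band 7: 6700 * 0.942 + 1150 * 0.647 = 6311 + 744 = 7055
Net migration: Band 1 − 190 → 2600; Band 2 − 190 → 9267; Band 3 − 90 → 5402; Band 4 + 90 → 4166; Band 5 + 287 → 11627; Band 6 + 40 → 10135; Band 7 + 100 → 7155
→ [2600, 9267, 5402, 4166, 11627, 10135, 7155]
[period 2]
Births: 4166 * 0.081 = 337 ; 11627 * 0.174 = 2023 → total 2360
Band 2: 2600 * 0.965 = 2509
Band 3: 9267 * 0.972 = 9008
Band 4: 5402 * 0.948 = 5121
Band 5: 4166 * 0.945 = 3937
Band 6: 11627 * 0.966 = 11232
Band 7: 10135 * 0.942 + 7155 * 0.647 = 9547 + 4629 = 14176
Net migration: Band 1 − 190 → 2170; Band 2 − 190 → 2319; Band 3 − 90 → 8918; Band 4 + 90 → 5211; Band 5 + 287 → 4224; Band 6 + 40 → 11272; Band 7 + 100 → 14276
→ [2170, 2319, 8918, 5211, 4224, 11272, 14276]
[period 3]
Births: 5211 * 0.081 = 422 ; 4224 * 0.174 = 735 → total 1157
Band 2: 2170 * 0.965 = 2094
Band 3: 2319 * 0.972 = 2254
Band 4: 8918 * 0.948 = 8454
Band 5: 5211 * 0.945 = 4924
Band 6: 4224 * 0.966 = 4080
Band 7: 11272 * 0.942 + 14276 * 0.647 = 10618 + 9237 = 19855
Net migration: Band 1 − 190 → 967; Band 2 − 190 → 1904; Band 3 − 90 → 2164; Band 4 + 90 → 8544; Band 5 + 287 → 5211; Band 6 + 40 → 4120; Band 7 + 100 → 19955
→ [967, 1904, 2164, 8544, 5211, 4120, 19955]

1157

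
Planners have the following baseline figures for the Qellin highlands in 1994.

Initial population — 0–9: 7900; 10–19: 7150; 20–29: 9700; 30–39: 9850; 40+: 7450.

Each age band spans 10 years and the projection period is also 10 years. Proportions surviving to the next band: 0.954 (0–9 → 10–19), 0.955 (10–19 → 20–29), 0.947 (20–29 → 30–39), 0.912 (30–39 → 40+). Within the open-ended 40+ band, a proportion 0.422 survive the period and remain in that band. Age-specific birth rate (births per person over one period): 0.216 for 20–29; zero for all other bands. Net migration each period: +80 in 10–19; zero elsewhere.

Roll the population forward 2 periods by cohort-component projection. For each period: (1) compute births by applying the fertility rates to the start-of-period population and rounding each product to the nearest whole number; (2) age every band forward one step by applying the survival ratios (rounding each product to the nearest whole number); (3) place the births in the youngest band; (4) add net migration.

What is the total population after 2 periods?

30790

Period 1.
Births: 9700 × 0.216 = 2095
10–19: 7900 × 0.954 = 7537
20–29: 7150 × 0.955 = 6828
30–39: 9700 × 0.947 = 9186
40+: 9850 × 0.912 + 7450 × 0.422 = 8983 + 3144 = 12127
Net migration: 10–19 + 80 → 7617
→ [2095, 7617, 6828, 9186, 12127]
Period 2.
Births: 6828 × 0.216 = 1475
10–19: 2095 × 0.954 = 1999
20–29: 7617 × 0.955 = 7274
30–39: 6828 × 0.947 = 6466
40+: 9186 × 0.912 + 12127 × 0.422 = 8378 + 5118 = 13496
Net migration: 10–19 + 80 → 2079
→ [1475, 2079, 7274, 6466, 13496]
Total after period 2: 1475 + 2079 + 7274 + 6466 + 13496 = 30790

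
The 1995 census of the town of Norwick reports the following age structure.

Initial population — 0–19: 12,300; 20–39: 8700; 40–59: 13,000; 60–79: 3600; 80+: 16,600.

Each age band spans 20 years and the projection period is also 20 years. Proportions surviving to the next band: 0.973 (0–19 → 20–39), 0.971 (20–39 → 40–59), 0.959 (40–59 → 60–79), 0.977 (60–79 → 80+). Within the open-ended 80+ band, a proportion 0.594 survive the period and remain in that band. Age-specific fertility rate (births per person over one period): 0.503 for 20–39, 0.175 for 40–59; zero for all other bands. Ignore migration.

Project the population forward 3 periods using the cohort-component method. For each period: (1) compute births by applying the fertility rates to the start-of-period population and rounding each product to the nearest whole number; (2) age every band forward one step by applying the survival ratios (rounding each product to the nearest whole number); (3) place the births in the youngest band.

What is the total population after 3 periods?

49884

Period 1.
Births: 8700 × 0.503 = 4376 ; 13000 × 0.175 = 2275 → total 6651
20–39: 12300 × 0.973 = 11968
40–59: 8700 × 0.971 = 8448
60–79: 13000 × 0.959 = 12467
80+: 3600 × 0.977 + 16600 × 0.594 = 3517 + 9860 = 13377
End of period: [6651, 11968, 8448, 12467, 13377]
Period 2.
Births: 11968 × 0.503 = 6020 ; 8448 × 0.175 = 1478 → total 7498
20–39: 6651 × 0.973 = 6471
40–59: 11968 × 0.971 = 11621
60–79: 8448 × 0.959 = 8102
80+: 12467 × 0.977 + 13377 × 0.594 = 12180 + 7946 = 20126
End of period: [7498, 6471, 11621, 8102, 20126]
Period 3.
Births: 6471 × 0.503 = 3255 ; 11621 × 0.175 = 2034 → total 5289
20–39: 7498 × 0.973 = 7296
40–59: 6471 × 0.971 = 6283
60–79: 11621 × 0.959 = 11145
80+: 8102 × 0.977 + 20126 × 0.594 = 7916 + 11955 = 19871
End of period: [5289, 7296, 6283, 11145, 19871]
Total after period 3: 5289 + 7296 + 6283 + 11145 + 19871 = 49884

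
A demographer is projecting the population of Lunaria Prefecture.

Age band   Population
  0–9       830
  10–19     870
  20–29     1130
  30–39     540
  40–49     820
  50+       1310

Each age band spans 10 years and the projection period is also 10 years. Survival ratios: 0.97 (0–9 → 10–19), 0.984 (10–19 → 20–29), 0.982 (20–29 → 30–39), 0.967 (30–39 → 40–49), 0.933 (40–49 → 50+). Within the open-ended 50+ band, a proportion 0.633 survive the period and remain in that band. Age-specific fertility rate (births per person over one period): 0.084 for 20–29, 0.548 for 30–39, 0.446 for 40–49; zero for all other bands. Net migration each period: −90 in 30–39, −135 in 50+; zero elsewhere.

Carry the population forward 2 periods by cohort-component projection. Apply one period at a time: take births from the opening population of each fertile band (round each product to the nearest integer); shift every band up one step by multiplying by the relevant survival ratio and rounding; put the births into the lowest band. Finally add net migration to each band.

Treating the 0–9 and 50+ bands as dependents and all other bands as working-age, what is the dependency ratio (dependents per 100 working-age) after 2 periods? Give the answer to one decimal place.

Let group 1 be 0–9 through group 6 = 50+.
After projecting period 1:
Births: 1130 × 0.084 = 95, 540 × 0.548 = 296, 820 × 0.446 = 366 → total 757
Group 2: 830 × 0.97 = 805
Group 3: 870 × 0.984 = 856
Group 4: 1130 × 0.982 = 1110
Group 5: 540 × 0.967 = 522
Group 6: 820 × 0.933 + 1310 × 0.633 = 765 + 829 = 1594
Net migration: Group 4 − 90 → 1020; Group 6 − 135 → 1459
End of period: [757, 805, 856, 1020, 522, 1459]
After projecting period 2:
Births: 856 × 0.084 = 72, 1020 × 0.548 = 559, 522 × 0.446 = 233 → total 864
Group 2: 757 × 0.97 = 734
Group 3: 805 × 0.984 = 792
Group 4: 856 × 0.982 = 841
Group 5: 1020 × 0.967 = 986
Group 6: 522 × 0.933 + 1459 × 0.633 = 487 + 924 = 1411
Net migration: Group 4 − 90 → 751; Group 6 − 135 → 1276
End of period: [864, 734, 792, 751, 986, 1276]
Dependents (band 0–9 + band 50+) = 864 + 1276 = 2140; working-age = 3263; ratio = 2140/3263 × 100 = 65.6

65.6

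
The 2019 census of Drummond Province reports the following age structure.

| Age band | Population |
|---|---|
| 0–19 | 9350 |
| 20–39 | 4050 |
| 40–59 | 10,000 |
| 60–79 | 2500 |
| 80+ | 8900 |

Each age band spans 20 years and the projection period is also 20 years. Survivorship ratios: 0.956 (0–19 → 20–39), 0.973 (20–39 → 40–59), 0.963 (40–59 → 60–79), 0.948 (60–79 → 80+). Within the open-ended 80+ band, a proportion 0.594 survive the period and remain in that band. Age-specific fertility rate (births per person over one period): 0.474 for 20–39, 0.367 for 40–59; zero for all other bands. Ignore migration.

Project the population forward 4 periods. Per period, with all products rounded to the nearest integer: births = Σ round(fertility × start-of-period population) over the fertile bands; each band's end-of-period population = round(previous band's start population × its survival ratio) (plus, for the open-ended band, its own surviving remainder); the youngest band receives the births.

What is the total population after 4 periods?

35153

(Groups numbered youngest = 1 to oldest = 5.)
[period 1]
Births: 4050 × 0.474 = 1920  |  10000 × 0.367 = 3670 ⇒ total 5590
Group 2: 9350 × 0.956 = 8939
Group 3: 4050 × 0.973 = 3941
Group 4: 10000 × 0.963 = 9630
Group 5: 2500 × 0.948 + 8900 × 0.594 = 2370 + 5287 = 7657
Population now: 0–19=5590, 20–39=8939, 40–59=3941, 60–79=9630, 80+=7657
[period 2]
Births: 8939 × 0.474 = 4237  |  3941 × 0.367 = 1446 ⇒ total 5683
Group 2: 5590 × 0.956 = 5344
Group 3: 8939 × 0.973 = 8698
Group 4: 3941 × 0.963 = 3795
Group 5: 9630 × 0.948 + 7657 × 0.594 = 9129 + 4548 = 13677
Population now: 0–19=5683, 20–39=5344, 40–59=8698, 60–79=3795, 80+=13677
[period 3]
Births: 5344 × 0.474 = 2533  |  8698 × 0.367 = 3192 ⇒ total 5725
Group 2: 5683 × 0.956 = 5433
Group 3: 5344 × 0.973 = 5200
Group 4: 8698 × 0.963 = 8376
Group 5: 3795 × 0.948 + 13677 × 0.594 = 3598 + 8124 = 11722
Population now: 0–19=5725, 20–39=5433, 40–59=5200, 60–79=8376, 80+=11722
[period 4]
Births: 5433 × 0.474 = 2575  |  5200 × 0.367 = 1908 ⇒ total 4483
Group 2: 5725 × 0.956 = 5473
Group 3: 5433 × 0.973 = 5286
Group 4: 5200 × 0.963 = 5008
Group 5: 8376 × 0.948 + 11722 × 0.594 = 7940 + 6963 = 14903
Population now: 0–19=4483, 20–39=5473, 40–59=5286, 60–79=5008, 80+=14903
Total after period 4: 4483 + 5473 + 5286 + 5008 + 14903 = 35153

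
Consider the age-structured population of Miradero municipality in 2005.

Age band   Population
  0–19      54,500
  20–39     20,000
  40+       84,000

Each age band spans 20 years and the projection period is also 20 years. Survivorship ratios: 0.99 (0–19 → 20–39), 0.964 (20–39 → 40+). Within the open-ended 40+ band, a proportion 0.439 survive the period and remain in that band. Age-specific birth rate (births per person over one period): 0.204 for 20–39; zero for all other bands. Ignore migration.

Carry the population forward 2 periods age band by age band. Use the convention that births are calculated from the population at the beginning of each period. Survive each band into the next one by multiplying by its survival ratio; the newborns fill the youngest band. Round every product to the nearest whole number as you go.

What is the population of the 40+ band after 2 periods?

(Groups numbered youngest = 1 to oldest = 3.)
Period 1:
Births: 20000 * 0.204 = 4080
Group 2: 54500 * 0.99 = 53955
Group 3: 20000 * 0.964 + 84000 * 0.439 = 19280 + 36876 = 56156
End of period: [4080, 53955, 56156]
Period 2:
Births: 53955 * 0.204 = 11007
Group 2: 4080 * 0.99 = 4039
Group 3: 53955 * 0.964 + 56156 * 0.439 = 52013 + 24652 = 76665
End of period: [11007, 4039, 76665]

76665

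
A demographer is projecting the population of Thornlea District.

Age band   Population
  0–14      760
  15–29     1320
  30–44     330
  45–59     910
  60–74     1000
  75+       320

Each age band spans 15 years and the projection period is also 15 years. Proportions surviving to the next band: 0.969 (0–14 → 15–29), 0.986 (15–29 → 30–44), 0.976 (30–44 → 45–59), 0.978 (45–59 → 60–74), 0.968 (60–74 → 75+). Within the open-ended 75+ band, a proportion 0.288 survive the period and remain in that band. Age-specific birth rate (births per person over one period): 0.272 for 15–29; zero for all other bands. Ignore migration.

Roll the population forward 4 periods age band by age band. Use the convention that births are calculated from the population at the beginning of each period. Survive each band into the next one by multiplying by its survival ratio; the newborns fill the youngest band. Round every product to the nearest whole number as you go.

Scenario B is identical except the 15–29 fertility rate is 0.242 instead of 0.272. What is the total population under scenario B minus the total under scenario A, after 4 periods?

-88

Period 1:
Births: 1320 × 0.272 = 359
15–29: 760 × 0.969 = 736
30–44: 1320 × 0.986 = 1302
45–59: 330 × 0.976 = 322
60–74: 910 × 0.978 = 890
75+: 1000 × 0.968 + 320 × 0.288 = 968 + 92 = 1060
→ [359, 736, 1302, 322, 890, 1060]
Period 2:
Births: 736 × 0.272 = 200
15–29: 359 × 0.969 = 348
30–44: 736 × 0.986 = 726
45–59: 1302 × 0.976 = 1271
60–74: 322 × 0.978 = 315
75+: 890 × 0.968 + 1060 × 0.288 = 862 + 305 = 1167
→ [200, 348, 726, 1271, 315, 1167]
Period 3:
Births: 348 × 0.272 = 95
15–29: 200 × 0.969 = 194
30–44: 348 × 0.986 = 343
45–59: 726 × 0.976 = 709
60–74: 1271 × 0.978 = 1243
75+: 315 × 0.968 + 1167 × 0.288 = 305 + 336 = 641
→ [95, 194, 343, 709, 1243, 641]
Period 4:
Births: 194 × 0.272 = 53
15–29: 95 × 0.969 = 92
30–44: 194 × 0.986 = 191
45–59: 343 × 0.976 = 335
60–74: 709 × 0.978 = 693
75+: 1243 × 0.968 + 641 × 0.288 = 1203 + 185 = 1388
→ [53, 92, 191, 335, 693, 1388]
Scenario A total after 4 periods: 2752
Scenario B projection —
Period 1:
Births: 1320 × 0.242 = 319
15–29: 760 × 0.969 = 736
30–44: 1320 × 0.986 = 1302
45–59: 330 × 0.976 = 322
60–74: 910 × 0.978 = 890
75+: 1000 × 0.968 + 320 × 0.288 = 968 + 92 = 1060
→ [319, 736, 1302, 322, 890, 1060]
Period 2:
Births: 736 × 0.242 = 178
15–29: 319 × 0.969 = 309
30–44: 736 × 0.986 = 726
45–59: 1302 × 0.976 = 1271
60–74: 322 × 0.978 = 315
75+: 890 × 0.968 + 1060 × 0.288 = 862 + 305 = 1167
→ [178, 309, 726, 1271, 315, 1167]
Period 3:
Births: 309 × 0.242 = 75
15–29: 178 × 0.969 = 172
30–44: 309 × 0.986 = 305
45–59: 726 × 0.976 = 709
60–74: 1271 × 0.978 = 1243
75+: 315 × 0.968 + 1167 × 0.288 = 305 + 336 = 641
→ [75, 172, 305, 709, 1243, 641]
Period 4:
Births: 172 × 0.242 = 42
15–29: 75 × 0.969 = 73
30–44: 172 × 0.986 = 170
45–59: 305 × 0.976 = 298
60–74: 709 × 0.978 = 693
75+: 1243 × 0.968 + 641 × 0.288 = 1203 + 185 = 1388
→ [42, 73, 170, 298, 693, 1388]
Scenario B total after 4 periods: 2664
Difference B − A = 2664 − 2752 = -88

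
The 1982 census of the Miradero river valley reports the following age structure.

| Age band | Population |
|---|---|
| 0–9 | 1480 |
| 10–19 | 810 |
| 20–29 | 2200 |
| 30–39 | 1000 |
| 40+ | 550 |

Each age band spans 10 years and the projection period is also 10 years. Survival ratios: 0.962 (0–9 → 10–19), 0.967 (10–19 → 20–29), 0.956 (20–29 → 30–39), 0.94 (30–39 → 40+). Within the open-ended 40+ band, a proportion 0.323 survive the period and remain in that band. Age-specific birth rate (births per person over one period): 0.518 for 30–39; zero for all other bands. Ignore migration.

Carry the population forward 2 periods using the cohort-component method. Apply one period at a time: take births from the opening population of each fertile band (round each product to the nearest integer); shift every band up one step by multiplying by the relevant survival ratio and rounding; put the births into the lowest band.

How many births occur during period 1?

Period 1:
Births: 1000 × 0.518 = 518
10–19: 1480 × 0.962 = 1424
20–29: 810 × 0.967 = 783
30–39: 2200 × 0.956 = 2103
40+: 1000 × 0.94 + 550 × 0.323 = 940 + 178 = 1118
End of period: [518, 1424, 783, 2103, 1118]

518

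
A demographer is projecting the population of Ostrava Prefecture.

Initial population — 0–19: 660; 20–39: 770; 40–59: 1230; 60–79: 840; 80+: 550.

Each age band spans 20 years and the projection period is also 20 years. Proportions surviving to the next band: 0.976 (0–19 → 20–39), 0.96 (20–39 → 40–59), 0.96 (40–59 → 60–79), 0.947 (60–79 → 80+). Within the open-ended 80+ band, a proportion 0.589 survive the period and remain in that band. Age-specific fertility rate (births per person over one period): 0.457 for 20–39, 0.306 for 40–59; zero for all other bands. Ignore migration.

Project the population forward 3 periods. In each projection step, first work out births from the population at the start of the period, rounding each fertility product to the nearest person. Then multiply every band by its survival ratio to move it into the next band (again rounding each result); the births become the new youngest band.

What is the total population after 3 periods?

4016

[period 1]
Births: 770 × 0.457 = 352  |  1230 × 0.306 = 376 → 728
20–39: 660 × 0.976 = 644
40–59: 770 × 0.96 = 739
60–79: 1230 × 0.96 = 1181
80+: 840 × 0.947 + 550 × 0.589 = 795 + 324 = 1119
Population now: 0–19=728, 20–39=644, 40–59=739, 60–79=1181, 80+=1119
[period 2]
Births: 644 × 0.457 = 294  |  739 × 0.306 = 226 → 520
20–39: 728 × 0.976 = 711
40–59: 644 × 0.96 = 618
60–79: 739 × 0.96 = 709
80+: 1181 × 0.947 + 1119 × 0.589 = 1118 + 659 = 1777
Population now: 0–19=520, 20–39=711, 40–59=618, 60–79=709, 80+=1777
[period 3]
Births: 711 × 0.457 = 325  |  618 × 0.306 = 189 → 514
20–39: 520 × 0.976 = 508
40–59: 711 × 0.96 = 683
60–79: 618 × 0.96 = 593
80+: 709 × 0.947 + 1777 × 0.589 = 671 + 1047 = 1718
Population now: 0–19=514, 20–39=508, 40–59=683, 60–79=593, 80+=1718
Total after period 3: 514 + 508 + 683 + 593 + 1718 = 4016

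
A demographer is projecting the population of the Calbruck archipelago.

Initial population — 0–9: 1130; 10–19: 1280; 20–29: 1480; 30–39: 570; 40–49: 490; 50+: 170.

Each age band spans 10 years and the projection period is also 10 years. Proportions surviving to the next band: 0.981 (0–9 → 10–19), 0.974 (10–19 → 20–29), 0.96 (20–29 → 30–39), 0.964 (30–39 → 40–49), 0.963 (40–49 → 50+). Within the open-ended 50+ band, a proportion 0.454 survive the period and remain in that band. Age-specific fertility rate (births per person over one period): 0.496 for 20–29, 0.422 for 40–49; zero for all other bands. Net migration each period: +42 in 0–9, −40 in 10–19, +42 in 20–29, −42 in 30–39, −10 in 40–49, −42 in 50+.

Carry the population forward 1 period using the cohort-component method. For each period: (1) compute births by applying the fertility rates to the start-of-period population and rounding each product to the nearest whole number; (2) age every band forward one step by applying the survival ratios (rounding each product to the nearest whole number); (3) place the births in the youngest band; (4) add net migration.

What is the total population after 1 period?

Period 1.
Births: 1480 × 0.496 = 734 ; 490 × 0.422 = 207 — total 941
10–19: 1130 × 0.981 = 1109
20–29: 1280 × 0.974 = 1247
30–39: 1480 × 0.96 = 1421
40–49: 570 × 0.964 = 549
50+: 490 × 0.963 + 170 × 0.454 = 472 + 77 = 549
Net migration: 0–9 + 42 → 983; 10–19 − 40 → 1069; 20–29 + 42 → 1289; 30–39 − 42 → 1379; 40–49 − 10 → 539; 50+ − 42 → 507
Population now: 0–9=983, 10–19=1069, 20–29=1289, 30–39=1379, 40–49=539, 50+=507
Total after period 1: 983 + 1069 + 1289 + 1379 + 539 + 507 = 5766

5766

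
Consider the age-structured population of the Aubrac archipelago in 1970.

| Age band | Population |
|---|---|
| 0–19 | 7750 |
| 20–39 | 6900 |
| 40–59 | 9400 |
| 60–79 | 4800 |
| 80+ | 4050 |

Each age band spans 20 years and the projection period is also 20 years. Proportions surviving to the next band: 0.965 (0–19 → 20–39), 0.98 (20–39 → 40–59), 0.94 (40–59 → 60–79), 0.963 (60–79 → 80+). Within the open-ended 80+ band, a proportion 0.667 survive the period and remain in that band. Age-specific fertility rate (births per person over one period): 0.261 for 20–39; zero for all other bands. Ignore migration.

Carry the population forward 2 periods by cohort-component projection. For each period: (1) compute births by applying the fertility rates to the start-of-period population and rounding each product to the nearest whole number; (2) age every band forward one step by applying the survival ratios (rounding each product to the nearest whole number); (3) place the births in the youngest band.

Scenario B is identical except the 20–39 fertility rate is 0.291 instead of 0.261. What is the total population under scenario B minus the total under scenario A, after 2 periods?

424

After projecting period 1:
Births: 6900 × 0.261 = 1801
20–39: 7750 × 0.965 = 7479
40–59: 6900 × 0.98 = 6762
60–79: 9400 × 0.94 = 8836
80+: 4800 × 0.963 + 4050 × 0.667 = 4622 + 2701 = 7323
Population now: 0–19=1801, 20–39=7479, 40–59=6762, 60–79=8836, 80+=7323
After projecting period 2:
Births: 7479 × 0.261 = 1952
20–39: 1801 × 0.965 = 1738
40–59: 7479 × 0.98 = 7329
60–79: 6762 × 0.94 = 6356
80+: 8836 × 0.963 + 7323 × 0.667 = 8509 + 4884 = 13393
Population now: 0–19=1952, 20–39=1738, 40–59=7329, 60–79=6356, 80+=13393
Scenario A total after 2 periods: 30768
Scenario B projection —
After projecting period 1:
Births: 6900 × 0.291 = 2008
20–39: 7750 × 0.965 = 7479
40–59: 6900 × 0.98 = 6762
60–79: 9400 × 0.94 = 8836
80+: 4800 × 0.963 + 4050 × 0.667 = 4622 + 2701 = 7323
Population now: 0–19=2008, 20–39=7479, 40–59=6762, 60–79=8836, 80+=7323
After projecting period 2:
Births: 7479 × 0.291 = 2176
20–39: 2008 × 0.965 = 1938
40–59: 7479 × 0.98 = 7329
60–79: 6762 × 0.94 = 6356
80+: 8836 × 0.963 + 7323 × 0.667 = 8509 + 4884 = 13393
Population now: 0–19=2176, 20–39=1938, 40–59=7329, 60–79=6356, 80+=13393
Scenario B total after 2 periods: 31192
Difference B − A = 31192 − 30768 = 424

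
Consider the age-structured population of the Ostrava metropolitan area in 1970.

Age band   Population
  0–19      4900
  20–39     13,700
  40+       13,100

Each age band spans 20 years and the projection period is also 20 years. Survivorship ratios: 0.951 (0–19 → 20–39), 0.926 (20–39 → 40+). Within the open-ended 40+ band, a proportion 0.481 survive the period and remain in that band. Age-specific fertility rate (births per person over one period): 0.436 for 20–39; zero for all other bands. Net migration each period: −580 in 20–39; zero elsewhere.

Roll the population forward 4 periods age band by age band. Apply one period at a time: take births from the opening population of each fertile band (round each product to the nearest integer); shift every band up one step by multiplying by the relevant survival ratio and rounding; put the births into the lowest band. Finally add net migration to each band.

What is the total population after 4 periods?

8309

After projecting period 1:
Births: 13700 × 0.436 = 5973
20–39: 4900 × 0.951 = 4660
40+: 13700 × 0.926 + 13100 × 0.481 = 12686 + 6301 = 18987
Net migration: 20–39 − 580 → 4080
→ [5973, 4080, 18987]
After projecting period 2:
Births: 4080 × 0.436 = 1779
20–39: 5973 × 0.951 = 5680
40+: 4080 × 0.926 + 18987 × 0.481 = 3778 + 9133 = 12911
Net migration: 20–39 − 580 → 5100
→ [1779, 5100, 12911]
After projecting period 3:
Births: 5100 × 0.436 = 2224
20–39: 1779 × 0.951 = 1692
40+: 5100 × 0.926 + 12911 × 0.481 = 4723 + 6210 = 10933
Net migration: 20–39 − 580 → 1112
→ [2224, 1112, 10933]
After projecting period 4:
Births: 1112 × 0.436 = 485
20–39: 2224 × 0.951 = 2115
40+: 1112 × 0.926 + 10933 × 0.481 = 1030 + 5259 = 6289
Net migration: 20–39 − 580 → 1535
→ [485, 1535, 6289]
Total after period 4: 485 + 1535 + 6289 = 8309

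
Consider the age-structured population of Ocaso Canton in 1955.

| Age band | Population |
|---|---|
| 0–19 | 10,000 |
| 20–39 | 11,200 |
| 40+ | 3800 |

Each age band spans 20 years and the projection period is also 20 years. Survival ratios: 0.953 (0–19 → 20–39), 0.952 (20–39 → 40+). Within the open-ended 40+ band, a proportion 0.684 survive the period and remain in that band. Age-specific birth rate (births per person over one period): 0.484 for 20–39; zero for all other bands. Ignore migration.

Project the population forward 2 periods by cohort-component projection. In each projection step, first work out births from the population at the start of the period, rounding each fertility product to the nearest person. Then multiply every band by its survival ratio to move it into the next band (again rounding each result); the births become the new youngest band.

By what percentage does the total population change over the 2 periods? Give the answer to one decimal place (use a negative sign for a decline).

11.7

After projecting period 1:
Births: 11200 × 0.484 = 5421
20–39: 10000 × 0.953 = 9530
40+: 11200 × 0.952 + 3800 × 0.684 = 10662 + 2599 = 13261
Population now: 0–19=5421, 20–39=9530, 40+=13261
After projecting period 2:
Births: 9530 × 0.484 = 4613
20–39: 5421 × 0.953 = 5166
40+: 9530 × 0.952 + 13261 × 0.684 = 9073 + 9071 = 18144
Population now: 0–19=4613, 20–39=5166, 40+=18144
Total: 25000 → 27923; change = 2923; percentage change = 11.7%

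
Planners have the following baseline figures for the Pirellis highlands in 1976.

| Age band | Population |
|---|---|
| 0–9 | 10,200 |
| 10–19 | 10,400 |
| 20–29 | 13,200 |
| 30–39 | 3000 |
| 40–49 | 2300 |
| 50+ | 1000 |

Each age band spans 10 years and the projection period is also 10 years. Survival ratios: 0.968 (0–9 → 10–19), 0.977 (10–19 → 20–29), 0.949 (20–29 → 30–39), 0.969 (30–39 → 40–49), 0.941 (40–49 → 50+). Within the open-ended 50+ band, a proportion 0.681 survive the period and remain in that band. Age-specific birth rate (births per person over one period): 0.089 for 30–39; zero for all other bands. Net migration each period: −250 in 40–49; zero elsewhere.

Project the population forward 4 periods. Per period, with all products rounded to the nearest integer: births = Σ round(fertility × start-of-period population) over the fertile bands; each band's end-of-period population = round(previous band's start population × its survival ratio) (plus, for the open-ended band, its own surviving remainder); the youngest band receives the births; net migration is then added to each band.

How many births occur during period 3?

858

Period 1:
Births: 3000 × 0.089 = 267
10–19: 10200 × 0.968 = 9874
20–29: 10400 × 0.977 = 10161
30–39: 13200 × 0.949 = 12527
40–49: 3000 × 0.969 = 2907
50+: 2300 × 0.941 + 1000 × 0.681 = 2164 + 681 = 2845
Net migration: 40–49 − 250 → 2657
Giving 267 / 9874 / 10161 / 12527 / 2657 / 2845.
Period 2:
Births: 12527 × 0.089 = 1115
10–19: 267 × 0.968 = 258
20–29: 9874 × 0.977 = 9647
30–39: 10161 × 0.949 = 9643
40–49: 12527 × 0.969 = 12139
50+: 2657 × 0.941 + 2845 × 0.681 = 2500 + 1937 = 4437
Net migration: 40–49 − 250 → 11889
Giving 1115 / 258 / 9647 / 9643 / 11889 / 4437.
Period 3:
Births: 9643 × 0.089 = 858
10–19: 1115 × 0.968 = 1079
20–29: 258 × 0.977 = 252
30–39: 9647 × 0.949 = 9155
40–49: 9643 × 0.969 = 9344
50+: 11889 × 0.941 + 4437 × 0.681 = 11188 + 3022 = 14210
Net migration: 40–49 − 250 → 9094
Giving 858 / 1079 / 252 / 9155 / 9094 / 14210.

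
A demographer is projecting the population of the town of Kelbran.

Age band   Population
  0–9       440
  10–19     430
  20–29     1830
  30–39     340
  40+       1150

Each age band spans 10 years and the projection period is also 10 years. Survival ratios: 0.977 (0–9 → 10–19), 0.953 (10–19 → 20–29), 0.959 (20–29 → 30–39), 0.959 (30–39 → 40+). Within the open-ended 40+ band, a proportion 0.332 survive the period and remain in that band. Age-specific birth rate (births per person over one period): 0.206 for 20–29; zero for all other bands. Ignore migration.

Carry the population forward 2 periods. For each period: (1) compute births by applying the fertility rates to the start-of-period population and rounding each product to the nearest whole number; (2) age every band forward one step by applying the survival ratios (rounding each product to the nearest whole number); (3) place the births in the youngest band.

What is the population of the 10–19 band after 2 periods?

[period 1]
Births: 1830 × 0.206 = 377
10–19: 440 × 0.977 = 430
20–29: 430 × 0.953 = 410
30–39: 1830 × 0.959 = 1755
40+: 340 × 0.959 + 1150 × 0.332 = 326 + 382 = 708
→ [377, 430, 410, 1755, 708]
[period 2]
Births: 410 × 0.206 = 84
10–19: 377 × 0.977 = 368
20–29: 430 × 0.953 = 410
30–39: 410 × 0.959 = 393
40+: 1755 × 0.959 + 708 × 0.332 = 1683 + 235 = 1918
→ [84, 368, 410, 393, 1918]

368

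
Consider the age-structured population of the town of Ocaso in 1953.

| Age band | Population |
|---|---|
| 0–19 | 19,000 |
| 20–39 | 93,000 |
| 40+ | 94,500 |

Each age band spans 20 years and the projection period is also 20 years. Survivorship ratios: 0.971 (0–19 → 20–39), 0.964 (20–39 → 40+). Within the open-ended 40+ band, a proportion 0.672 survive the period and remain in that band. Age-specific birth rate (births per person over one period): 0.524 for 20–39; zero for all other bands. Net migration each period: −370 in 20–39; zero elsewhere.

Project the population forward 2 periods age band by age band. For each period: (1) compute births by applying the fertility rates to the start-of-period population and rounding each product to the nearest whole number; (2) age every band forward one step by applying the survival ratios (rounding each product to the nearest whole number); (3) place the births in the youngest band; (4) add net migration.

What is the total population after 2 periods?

Call the bands 1 to 3, youngest first.
Period 1:
Births: 93000 × 0.524 = 48732
Band 2: 19000 × 0.971 = 18449
Band 3: 93000 × 0.964 + 94500 × 0.672 = 89652 + 63504 = 153156
Net migration: Band 2 − 370 → 18079
End of period: [48732, 18079, 153156]
Period 2:
Births: 18079 × 0.524 = 9473
Band 2: 48732 × 0.971 = 47319
Band 3: 18079 × 0.964 + 153156 × 0.672 = 17428 + 102921 = 120349
Net migration: Band 2 − 370 → 46949
End of period: [9473, 46949, 120349]
Total after period 2: 9473 + 46949 + 120349 = 176771

176771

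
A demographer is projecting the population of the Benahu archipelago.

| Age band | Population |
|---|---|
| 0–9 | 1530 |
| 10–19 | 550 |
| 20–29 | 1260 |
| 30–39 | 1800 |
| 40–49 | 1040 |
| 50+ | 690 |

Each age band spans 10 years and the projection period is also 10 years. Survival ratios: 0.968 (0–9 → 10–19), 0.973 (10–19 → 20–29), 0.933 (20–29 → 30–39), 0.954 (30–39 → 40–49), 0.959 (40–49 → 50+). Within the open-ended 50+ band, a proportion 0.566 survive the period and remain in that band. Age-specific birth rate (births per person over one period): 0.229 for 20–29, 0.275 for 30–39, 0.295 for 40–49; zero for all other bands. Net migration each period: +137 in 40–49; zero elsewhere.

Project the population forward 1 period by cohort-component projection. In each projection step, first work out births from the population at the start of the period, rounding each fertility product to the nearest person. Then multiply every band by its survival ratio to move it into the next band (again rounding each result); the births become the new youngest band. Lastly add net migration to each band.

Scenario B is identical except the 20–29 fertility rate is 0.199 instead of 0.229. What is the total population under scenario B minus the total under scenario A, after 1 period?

Period 1.
Births: 1260 × 0.229 = 289  |  1800 × 0.275 = 495  |  1040 × 0.295 = 307 ⇒ total 1091
10–19: 1530 × 0.968 = 1481
20–29: 550 × 0.973 = 535
30–39: 1260 × 0.933 = 1176
40–49: 1800 × 0.954 = 1717
50+: 1040 × 0.959 + 690 × 0.566 = 997 + 391 = 1388
Net migration: 40–49 + 137 → 1854
Population now: 0–9=1091, 10–19=1481, 20–29=535, 30–39=1176, 40–49=1854, 50+=1388
Scenario A total after 1 period: 7525
Scenario B projection —
Period 1.
Births: 1260 × 0.199 = 251  |  1800 × 0.275 = 495  |  1040 × 0.295 = 307 ⇒ total 1053
10–19: 1530 × 0.968 = 1481
20–29: 550 × 0.973 = 535
30–39: 1260 × 0.933 = 1176
40–49: 1800 × 0.954 = 1717
50+: 1040 × 0.959 + 690 × 0.566 = 997 + 391 = 1388
Net migration: 40–49 + 137 → 1854
Population now: 0–9=1053, 10–19=1481, 20–29=535, 30–39=1176, 40–49=1854, 50+=1388
Scenario B total after 1 period: 7487
Difference B − A = 7487 − 7525 = -38

-38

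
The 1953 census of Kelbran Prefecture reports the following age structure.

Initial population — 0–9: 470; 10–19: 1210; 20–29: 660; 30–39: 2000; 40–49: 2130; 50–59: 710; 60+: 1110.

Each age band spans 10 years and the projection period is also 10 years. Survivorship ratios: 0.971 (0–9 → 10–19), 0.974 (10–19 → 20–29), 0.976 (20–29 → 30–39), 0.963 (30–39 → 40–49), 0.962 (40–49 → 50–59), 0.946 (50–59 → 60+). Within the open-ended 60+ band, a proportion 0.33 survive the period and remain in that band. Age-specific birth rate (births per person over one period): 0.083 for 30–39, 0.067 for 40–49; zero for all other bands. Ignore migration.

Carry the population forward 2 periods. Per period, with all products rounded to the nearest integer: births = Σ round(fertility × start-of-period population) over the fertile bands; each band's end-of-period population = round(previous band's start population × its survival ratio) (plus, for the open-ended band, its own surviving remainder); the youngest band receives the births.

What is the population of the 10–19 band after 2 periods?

— Period 1 —
Births: 2000 * 0.083 = 166, 2130 * 0.067 = 143 → 309
10–19: 470 * 0.971 = 456
20–29: 1210 * 0.974 = 1179
30–39: 660 * 0.976 = 644
40–49: 2000 * 0.963 = 1926
50–59: 2130 * 0.962 = 2049
60+: 710 * 0.946 + 1110 * 0.33 = 672 + 366 = 1038
End of period: [309, 456, 1179, 644, 1926, 2049, 1038]
— Period 2 —
Births: 644 * 0.083 = 53, 1926 * 0.067 = 129 → 182
10–19: 309 * 0.971 = 300
20–29: 456 * 0.974 = 444
30–39: 1179 * 0.976 = 1151
40–49: 644 * 0.963 = 620
50–59: 1926 * 0.962 = 1853
60+: 2049 * 0.946 + 1038 * 0.33 = 1938 + 343 = 2281
End of period: [182, 300, 444, 1151, 620, 1853, 2281]

300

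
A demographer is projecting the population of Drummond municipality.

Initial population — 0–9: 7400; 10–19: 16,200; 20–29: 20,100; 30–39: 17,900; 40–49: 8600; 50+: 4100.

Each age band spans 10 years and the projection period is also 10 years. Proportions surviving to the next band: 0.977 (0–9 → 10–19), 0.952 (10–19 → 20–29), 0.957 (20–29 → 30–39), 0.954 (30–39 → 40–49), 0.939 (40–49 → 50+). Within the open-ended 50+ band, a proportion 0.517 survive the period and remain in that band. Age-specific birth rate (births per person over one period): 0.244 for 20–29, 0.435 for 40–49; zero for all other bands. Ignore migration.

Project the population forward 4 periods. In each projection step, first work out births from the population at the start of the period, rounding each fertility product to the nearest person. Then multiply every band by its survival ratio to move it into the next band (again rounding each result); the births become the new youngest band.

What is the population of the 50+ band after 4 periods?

Call the bands 1 to 6, youngest first.
Period 1:
Births: 20100 × 0.244 = 4904, 8600 × 0.435 = 3741 — total 8645
Band 2: 7400 × 0.977 = 7230
Band 3: 16200 × 0.952 = 15422
Band 4: 20100 × 0.957 = 19236
Band 5: 17900 × 0.954 = 17077
Band 6: 8600 × 0.939 + 4100 × 0.517 = 8075 + 2120 = 10195
Giving 8645 / 7230 / 15422 / 19236 / 17077 / 10195.
Period 2:
Births: 15422 × 0.244 = 3763, 17077 × 0.435 = 7428 — total 11191
Band 2: 8645 × 0.977 = 8446
Band 3: 7230 × 0.952 = 6883
Band 4: 15422 × 0.957 = 14759
Band 5: 19236 × 0.954 = 18351
Band 6: 17077 × 0.939 + 10195 × 0.517 = 16035 + 5271 = 21306
Giving 11191 / 8446 / 6883 / 14759 / 18351 / 21306.
Period 3:
Births: 6883 × 0.244 = 1679, 18351 × 0.435 = 7983 — total 9662
Band 2: 11191 × 0.977 = 10934
Band 3: 8446 × 0.952 = 8041
Band 4: 6883 × 0.957 = 6587
Band 5: 14759 × 0.954 = 14080
Band 6: 18351 × 0.939 + 21306 × 0.517 = 17232 + 11015 = 28247
Giving 9662 / 10934 / 8041 / 6587 / 14080 / 28247.
Period 4:
Births: 8041 × 0.244 = 1962, 14080 × 0.435 = 6125 — total 8087
Band 2: 9662 × 0.977 = 9440
Band 3: 10934 × 0.952 = 10409
Band 4: 8041 × 0.957 = 7695
Band 5: 6587 × 0.954 = 6284
Band 6: 14080 × 0.939 + 28247 × 0.517 = 13221 + 14604 = 27825
Giving 8087 / 9440 / 10409 / 7695 / 6284 / 27825.

27825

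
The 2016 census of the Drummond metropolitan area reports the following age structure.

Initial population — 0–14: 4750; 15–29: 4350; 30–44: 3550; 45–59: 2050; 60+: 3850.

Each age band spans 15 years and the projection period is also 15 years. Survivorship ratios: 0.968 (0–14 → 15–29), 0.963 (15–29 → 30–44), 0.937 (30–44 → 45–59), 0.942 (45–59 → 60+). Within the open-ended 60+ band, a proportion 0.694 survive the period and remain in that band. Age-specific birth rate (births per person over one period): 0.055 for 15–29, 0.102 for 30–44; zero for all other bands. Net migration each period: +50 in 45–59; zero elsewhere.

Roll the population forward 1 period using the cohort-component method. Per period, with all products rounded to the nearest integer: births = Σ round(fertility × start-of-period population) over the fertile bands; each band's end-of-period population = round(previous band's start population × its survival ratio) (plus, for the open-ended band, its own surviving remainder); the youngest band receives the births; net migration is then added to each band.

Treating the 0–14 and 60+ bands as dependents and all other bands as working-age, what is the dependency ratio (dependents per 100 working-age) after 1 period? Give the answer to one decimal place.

42.8

(Groups numbered youngest = 1 to oldest = 5.)
Period 1:
Births: 4350 * 0.055 = 239, 3550 * 0.102 = 362 — total 601
Group 2: 4750 * 0.968 = 4598
Group 3: 4350 * 0.963 = 4189
Group 4: 3550 * 0.937 = 3326
Group 5: 2050 * 0.942 + 3850 * 0.694 = 1931 + 2672 = 4603
Net migration: Group 4 + 50 → 3376
End of period: [601, 4598, 4189, 3376, 4603]
Dependents (band 0–14 + band 60+) = 601 + 4603 = 5204; working-age = 12163; ratio = 5204/12163 × 100 = 42.8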